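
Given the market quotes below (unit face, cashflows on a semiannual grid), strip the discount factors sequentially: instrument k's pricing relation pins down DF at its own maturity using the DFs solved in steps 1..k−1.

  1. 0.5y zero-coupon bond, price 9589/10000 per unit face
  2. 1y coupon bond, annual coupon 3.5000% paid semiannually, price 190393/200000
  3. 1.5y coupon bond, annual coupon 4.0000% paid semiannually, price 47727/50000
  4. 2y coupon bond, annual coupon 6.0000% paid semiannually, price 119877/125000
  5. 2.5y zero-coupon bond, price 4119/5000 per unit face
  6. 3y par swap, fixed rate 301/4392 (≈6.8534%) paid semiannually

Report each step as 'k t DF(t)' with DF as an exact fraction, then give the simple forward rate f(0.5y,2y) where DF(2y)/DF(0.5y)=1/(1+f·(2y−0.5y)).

step 1 [0.5y] zero: DF = P = 9589/10000 ≈ 0.958900
step 2 [1y] bond c/2=7/400: DF=(190393/200000 − 7/400·(0.958900))/(1+7/400) = 9191/10000 ≈ 0.919100
step 3 [1.5y] bond c/2=1/50: DF=(47727/50000 − 1/50·(0.958900+0.919100))/(1+1/50) = 899/1000 ≈ 0.899000
step 4 [2y] bond c/2=3/100: DF=(119877/125000 − 3/100·(0.958900+0.919100+0.899000))/(1+3/100) = 4251/5000 ≈ 0.850200
step 5 [2.5y] zero: DF = P = 4119/5000 ≈ 0.823800
step 6 [3y] swap r/2=301/8784: DF=(1 − 301/8784·(0.958900+0.919100+0.899000+0.850200+0.823800))/(1+301/8784) = 4097/5000 ≈ 0.819400

1 1/2 9589/10000
2 1 9191/10000
3 3/2 899/1000
4 2 4251/5000
5 5/2 4119/5000
6 3 4097/5000
f(0.5y,2y) = ((9589/10000)/(4251/5000) − 1)/(3/2) = 1087/12753 ≈ 8.5235%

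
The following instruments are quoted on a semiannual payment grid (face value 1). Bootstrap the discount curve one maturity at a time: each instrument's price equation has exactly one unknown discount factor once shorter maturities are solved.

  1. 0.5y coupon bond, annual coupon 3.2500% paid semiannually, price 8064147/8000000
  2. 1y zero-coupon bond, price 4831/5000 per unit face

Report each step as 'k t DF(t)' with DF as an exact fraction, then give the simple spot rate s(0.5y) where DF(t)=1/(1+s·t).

step 1 [0.5y] bond c/2=13/800: DF=(8064147/8000000 − 13/800·(0))/(1+13/800) = 9919/10000 ≈ 0.991900
step 2 [1y] zero: DF = P = 4831/5000 ≈ 0.966200

1 1/2 9919/10000
2 1 4831/5000
s(0.5y) = (1/(9919/10000) − 1)/(1/2) = 162/9919 ≈ 1.6332%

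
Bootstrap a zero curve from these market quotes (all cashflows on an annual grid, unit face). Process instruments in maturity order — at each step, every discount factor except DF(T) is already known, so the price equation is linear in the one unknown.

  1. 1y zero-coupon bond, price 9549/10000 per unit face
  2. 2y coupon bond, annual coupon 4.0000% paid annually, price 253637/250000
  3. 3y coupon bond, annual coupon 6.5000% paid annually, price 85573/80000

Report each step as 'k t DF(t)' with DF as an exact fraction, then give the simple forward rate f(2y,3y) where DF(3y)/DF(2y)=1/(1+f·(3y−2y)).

1 1 9549/10000
2 2 2347/2500
3 3 1111/1250
f(2y,3y) = ((2347/2500)/(1111/1250) − 1)/(1) = 125/2222 ≈ 5.6256%

step 1 [1y] zero: DF = P = 9549/10000 ≈ 0.954900
step 2 [2y] bond c/1=1/25: DF=(253637/250000 − 1/25·(0.954900))/(1+1/25) = 2347/2500 ≈ 0.938800
step 3 [3y] bond c/1=13/200: DF=(85573/80000 − 13/200·(0.954900+0.938800))/(1+13/200) = 1111/1250 ≈ 0.888800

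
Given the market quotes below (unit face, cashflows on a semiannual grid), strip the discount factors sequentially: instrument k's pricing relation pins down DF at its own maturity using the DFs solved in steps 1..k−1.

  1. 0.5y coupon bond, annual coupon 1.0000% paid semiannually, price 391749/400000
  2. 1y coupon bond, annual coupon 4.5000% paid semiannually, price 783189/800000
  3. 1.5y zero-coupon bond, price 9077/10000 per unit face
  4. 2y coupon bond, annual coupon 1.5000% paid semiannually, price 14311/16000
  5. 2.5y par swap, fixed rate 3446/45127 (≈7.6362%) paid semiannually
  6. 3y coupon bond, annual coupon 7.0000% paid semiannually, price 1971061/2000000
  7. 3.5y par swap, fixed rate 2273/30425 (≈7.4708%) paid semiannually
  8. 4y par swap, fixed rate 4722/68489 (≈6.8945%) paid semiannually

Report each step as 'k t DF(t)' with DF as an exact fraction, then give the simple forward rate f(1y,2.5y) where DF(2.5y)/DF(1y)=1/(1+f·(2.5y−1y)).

step 1 [0.5y] bond c/2=1/200: DF=(391749/400000 − 1/200·(0))/(1+1/200) = 1949/2000 ≈ 0.974500
step 2 [1y] bond c/2=9/400: DF=(783189/800000 − 9/400·(0.974500))/(1+9/400) = 117/125 ≈ 0.936000
step 3 [1.5y] zero: DF = P = 9077/10000 ≈ 0.907700
step 4 [2y] bond c/2=3/400: DF=(14311/16000 − 3/400·(0.974500+0.936000+0.907700))/(1+3/400) = 2167/2500 ≈ 0.866800
step 5 [2.5y] swap r/2=1723/45127: DF=(1 − 1723/45127·(0.974500+0.936000+0.907700+0.866800))/(1+1723/45127) = 8277/10000 ≈ 0.827700
step 6 [3y] bond c/2=7/200: DF=(1971061/2000000 − 7/200·(0.974500+0.936000+0.907700+0.866800+0.827700))/(1+7/200) = 1999/2500 ≈ 0.799600
step 7 [3.5y] swap r/2=2273/60850: DF=(1 − 2273/60850·(0.974500+0.936000+0.907700+0.866800+0.827700+0.799600))/(1+2273/60850) = 7727/10000 ≈ 0.772700
step 8 [4y] swap r/2=2361/68489: DF=(1 − 2361/68489·(0.974500+0.936000+0.907700+0.866800+0.827700+0.799600+0.772700))/(1+2361/68489) = 7639/10000 ≈ 0.763900

1 1/2 1949/2000
2 1 117/125
3 3/2 9077/10000
4 2 2167/2500
5 5/2 8277/10000
6 3 1999/2500
7 7/2 7727/10000
8 4 7639/10000
f(1y,2.5y) = ((117/125)/(8277/10000) − 1)/(3/2) = 722/8277 ≈ 8.7230%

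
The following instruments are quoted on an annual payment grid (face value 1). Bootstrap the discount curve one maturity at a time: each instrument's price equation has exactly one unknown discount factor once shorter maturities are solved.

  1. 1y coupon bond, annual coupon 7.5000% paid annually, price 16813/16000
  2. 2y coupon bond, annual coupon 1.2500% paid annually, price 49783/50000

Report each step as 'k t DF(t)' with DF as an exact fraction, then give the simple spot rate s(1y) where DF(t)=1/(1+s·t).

1 1 391/400
2 2 9713/10000
s(1y) = (1/(391/400) − 1)/(1) = 9/391 ≈ 2.3018%

step 1 [1y] bond c/1=3/40: DF=(16813/16000 − 3/40·(0))/(1+3/40) = 391/400 ≈ 0.977500
step 2 [2y] bond c/1=1/80: DF=(49783/50000 − 1/80·(0.977500))/(1+1/80) = 9713/10000 ≈ 0.971300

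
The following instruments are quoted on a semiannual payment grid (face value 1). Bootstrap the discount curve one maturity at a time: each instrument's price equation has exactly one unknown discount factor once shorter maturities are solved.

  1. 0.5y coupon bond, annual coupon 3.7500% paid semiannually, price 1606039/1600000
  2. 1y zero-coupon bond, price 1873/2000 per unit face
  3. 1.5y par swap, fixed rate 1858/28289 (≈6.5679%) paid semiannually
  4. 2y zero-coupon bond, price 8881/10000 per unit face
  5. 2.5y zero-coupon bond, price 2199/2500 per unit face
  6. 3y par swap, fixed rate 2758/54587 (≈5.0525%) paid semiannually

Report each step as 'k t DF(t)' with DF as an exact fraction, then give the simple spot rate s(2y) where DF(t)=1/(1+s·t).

step 1 [0.5y] bond c/2=3/160: DF=(1606039/1600000 − 3/160·(0))/(1+3/160) = 9853/10000 ≈ 0.985300
step 2 [1y] zero: DF = P = 1873/2000 ≈ 0.936500
step 3 [1.5y] swap r/2=929/28289: DF=(1 − 929/28289·(0.985300+0.936500))/(1+929/28289) = 9071/10000 ≈ 0.907100
step 4 [2y] zero: DF = P = 8881/10000 ≈ 0.888100
step 5 [2.5y] zero: DF = P = 2199/2500 ≈ 0.879600
step 6 [3y] swap r/2=1379/54587: DF=(1 − 1379/54587·(0.985300+0.936500+0.907100+0.888100+0.879600))/(1+1379/54587) = 8621/10000 ≈ 0.862100

1 1/2 9853/10000
2 1 1873/2000
3 3/2 9071/10000
4 2 8881/10000
5 5/2 2199/2500
6 3 8621/10000
s(2y) = (1/(8881/10000) − 1)/(2) = 1119/17762 ≈ 6.3000%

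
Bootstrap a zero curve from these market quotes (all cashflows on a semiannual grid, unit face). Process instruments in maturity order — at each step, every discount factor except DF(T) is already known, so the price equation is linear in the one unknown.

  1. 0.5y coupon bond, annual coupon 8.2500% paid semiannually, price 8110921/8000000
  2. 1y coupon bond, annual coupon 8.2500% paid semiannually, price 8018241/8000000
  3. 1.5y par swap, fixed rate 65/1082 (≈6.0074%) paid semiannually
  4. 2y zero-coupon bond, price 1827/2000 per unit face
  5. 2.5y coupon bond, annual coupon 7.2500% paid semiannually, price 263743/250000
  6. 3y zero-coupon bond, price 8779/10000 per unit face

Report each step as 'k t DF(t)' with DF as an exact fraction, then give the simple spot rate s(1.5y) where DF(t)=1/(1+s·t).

1 1/2 9737/10000
2 1 231/250
3 3/2 1831/2000
4 2 1827/2000
5 5/2 8877/10000
6 3 8779/10000
s(1.5y) = (1/(1831/2000) − 1)/(3/2) = 338/5493 ≈ 6.1533%

step 1 [0.5y] bond c/2=33/800: DF=(8110921/8000000 − 33/800·(0))/(1+33/800) = 9737/10000 ≈ 0.973700
step 2 [1y] bond c/2=33/800: DF=(8018241/8000000 − 33/800·(0.973700))/(1+33/800) = 231/250 ≈ 0.924000
step 3 [1.5y] swap r/2=65/2164: DF=(1 − 65/2164·(0.973700+0.924000))/(1+65/2164) = 1831/2000 ≈ 0.915500
step 4 [2y] zero: DF = P = 1827/2000 ≈ 0.913500
step 5 [2.5y] bond c/2=29/800: DF=(263743/250000 − 29/800·(0.973700+0.924000+0.915500+0.913500))/(1+29/800) = 8877/10000 ≈ 0.887700
step 6 [3y] zero: DF = P = 8779/10000 ≈ 0.877900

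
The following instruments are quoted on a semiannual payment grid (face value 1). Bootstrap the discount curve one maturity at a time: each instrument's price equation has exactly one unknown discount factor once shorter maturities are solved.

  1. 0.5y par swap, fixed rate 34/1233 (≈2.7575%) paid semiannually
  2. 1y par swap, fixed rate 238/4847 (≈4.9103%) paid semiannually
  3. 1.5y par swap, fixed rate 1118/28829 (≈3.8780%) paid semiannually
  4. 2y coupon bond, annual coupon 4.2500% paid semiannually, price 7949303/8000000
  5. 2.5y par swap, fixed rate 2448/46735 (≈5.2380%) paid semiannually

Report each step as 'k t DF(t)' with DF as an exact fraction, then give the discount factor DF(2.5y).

step 1 [0.5y] swap r/2=17/1233: DF=(1 − 17/1233·(0))/(1+17/1233) = 1233/1250 ≈ 0.986400
step 2 [1y] swap r/2=119/4847: DF=(1 − 119/4847·(0.986400))/(1+119/4847) = 2381/2500 ≈ 0.952400
step 3 [1.5y] swap r/2=559/28829: DF=(1 − 559/28829·(0.986400+0.952400))/(1+559/28829) = 9441/10000 ≈ 0.944100
step 4 [2y] bond c/2=17/800: DF=(7949303/8000000 − 17/800·(0.986400+0.952400+0.944100))/(1+17/800) = 913/1000 ≈ 0.913000
step 5 [2.5y] swap r/2=1224/46735: DF=(1 − 1224/46735·(0.986400+0.952400+0.944100+0.913000))/(1+1224/46735) = 1097/1250 ≈ 0.877600

1 1/2 1233/1250
2 1 2381/2500
3 3/2 9441/10000
4 2 913/1000
5 5/2 1097/1250
DF(2.5y) = 1097/1250 ≈ 0.877600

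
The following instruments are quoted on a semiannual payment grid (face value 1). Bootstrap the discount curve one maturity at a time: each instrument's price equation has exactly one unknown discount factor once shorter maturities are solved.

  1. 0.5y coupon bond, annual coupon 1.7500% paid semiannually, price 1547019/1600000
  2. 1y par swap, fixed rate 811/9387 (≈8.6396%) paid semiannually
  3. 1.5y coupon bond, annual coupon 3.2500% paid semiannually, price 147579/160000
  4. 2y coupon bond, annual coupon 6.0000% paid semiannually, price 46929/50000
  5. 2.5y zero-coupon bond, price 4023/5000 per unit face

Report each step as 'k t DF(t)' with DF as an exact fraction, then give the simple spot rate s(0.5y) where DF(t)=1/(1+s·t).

1 1/2 1917/2000
2 1 9189/10000
3 3/2 1097/1250
4 2 831/1000
5 5/2 4023/5000
s(0.5y) = (1/(1917/2000) − 1)/(1/2) = 166/1917 ≈ 8.6594%

step 1 [0.5y] bond c/2=7/800: DF=(1547019/1600000 − 7/800·(0))/(1+7/800) = 1917/2000 ≈ 0.958500
step 2 [1y] swap r/2=811/18774: DF=(1 − 811/18774·(0.958500))/(1+811/18774) = 9189/10000 ≈ 0.918900
step 3 [1.5y] bond c/2=13/800: DF=(147579/160000 − 13/800·(0.958500+0.918900))/(1+13/800) = 1097/1250 ≈ 0.877600
step 4 [2y] bond c/2=3/100: DF=(46929/50000 − 3/100·(0.958500+0.918900+0.877600))/(1+3/100) = 831/1000 ≈ 0.831000
step 5 [2.5y] zero: DF = P = 4023/5000 ≈ 0.804600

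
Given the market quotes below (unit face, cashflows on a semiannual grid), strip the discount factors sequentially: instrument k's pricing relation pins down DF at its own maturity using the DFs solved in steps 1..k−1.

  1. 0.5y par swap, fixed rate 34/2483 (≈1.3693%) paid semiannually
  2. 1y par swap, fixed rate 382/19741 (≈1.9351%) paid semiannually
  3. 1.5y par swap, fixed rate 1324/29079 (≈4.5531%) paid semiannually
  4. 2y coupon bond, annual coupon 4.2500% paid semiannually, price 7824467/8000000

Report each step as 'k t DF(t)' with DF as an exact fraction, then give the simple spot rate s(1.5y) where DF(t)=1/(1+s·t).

step 1 [0.5y] swap r/2=17/2483: DF=(1 − 17/2483·(0))/(1+17/2483) = 2483/2500 ≈ 0.993200
step 2 [1y] swap r/2=191/19741: DF=(1 − 191/19741·(0.993200))/(1+191/19741) = 9809/10000 ≈ 0.980900
step 3 [1.5y] swap r/2=662/29079: DF=(1 − 662/29079·(0.993200+0.980900))/(1+662/29079) = 4669/5000 ≈ 0.933800
step 4 [2y] bond c/2=17/800: DF=(7824467/8000000 − 17/800·(0.993200+0.980900+0.933800))/(1+17/800) = 2243/2500 ≈ 0.897200

1 1/2 2483/2500
2 1 9809/10000
3 3/2 4669/5000
4 2 2243/2500
s(1.5y) = (1/(4669/5000) − 1)/(3/2) = 662/14007 ≈ 4.7262%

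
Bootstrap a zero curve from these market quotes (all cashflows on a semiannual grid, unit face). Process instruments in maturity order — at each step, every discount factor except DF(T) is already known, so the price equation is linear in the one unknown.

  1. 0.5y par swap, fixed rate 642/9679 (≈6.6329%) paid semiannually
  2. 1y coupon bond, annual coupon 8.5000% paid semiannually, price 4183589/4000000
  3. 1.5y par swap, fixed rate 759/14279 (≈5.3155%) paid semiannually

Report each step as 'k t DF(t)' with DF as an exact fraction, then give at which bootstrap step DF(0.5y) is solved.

step 1 [0.5y] swap r/2=321/9679: DF=(1 − 321/9679·(0))/(1+321/9679) = 9679/10000 ≈ 0.967900
step 2 [1y] bond c/2=17/400: DF=(4183589/4000000 − 17/400·(0.967900))/(1+17/400) = 4819/5000 ≈ 0.963800
step 3 [1.5y] swap r/2=759/28558: DF=(1 − 759/28558·(0.967900+0.963800))/(1+759/28558) = 9241/10000 ≈ 0.924100

1 1/2 9679/10000
2 1 4819/5000
3 3/2 9241/10000
DF(0.5y) is solved at step 1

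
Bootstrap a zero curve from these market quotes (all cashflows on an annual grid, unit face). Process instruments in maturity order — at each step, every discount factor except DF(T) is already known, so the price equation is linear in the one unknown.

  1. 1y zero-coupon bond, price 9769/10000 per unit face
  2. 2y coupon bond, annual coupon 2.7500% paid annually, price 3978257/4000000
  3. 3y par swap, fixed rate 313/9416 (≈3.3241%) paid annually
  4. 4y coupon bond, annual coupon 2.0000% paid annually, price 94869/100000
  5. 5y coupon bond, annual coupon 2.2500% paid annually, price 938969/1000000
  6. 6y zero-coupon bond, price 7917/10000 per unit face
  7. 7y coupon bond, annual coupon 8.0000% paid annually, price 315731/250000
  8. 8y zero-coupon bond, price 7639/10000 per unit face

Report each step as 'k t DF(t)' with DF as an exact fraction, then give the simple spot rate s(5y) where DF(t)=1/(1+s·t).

step 1 [1y] zero: DF = P = 9769/10000 ≈ 0.976900
step 2 [2y] bond c/1=11/400: DF=(3978257/4000000 − 11/400·(0.976900))/(1+11/400) = 4709/5000 ≈ 0.941800
step 3 [3y] swap r/1=313/9416: DF=(1 − 313/9416·(0.976900+0.941800))/(1+313/9416) = 9061/10000 ≈ 0.906100
step 4 [4y] bond c/1=1/50: DF=(94869/100000 − 1/50·(0.976900+0.941800+0.906100))/(1+1/50) = 8747/10000 ≈ 0.874700
step 5 [5y] bond c/1=9/400: DF=(938969/1000000 − 9/400·(0.976900+0.941800+0.906100+0.874700))/(1+9/400) = 8369/10000 ≈ 0.836900
step 6 [6y] zero: DF = P = 7917/10000 ≈ 0.791700
step 7 [7y] bond c/1=2/25: DF=(315731/250000 − 2/25·(0.976900+0.941800+0.906100+0.874700+0.836900+0.791700))/(1+2/25) = 7747/10000 ≈ 0.774700
step 8 [8y] zero: DF = P = 7639/10000 ≈ 0.763900

1 1 9769/10000
2 2 4709/5000
3 3 9061/10000
4 4 8747/10000
5 5 8369/10000
6 6 7917/10000
7 7 7747/10000
8 8 7639/10000
s(5y) = (1/(8369/10000) − 1)/(5) = 1631/41845 ≈ 3.8977%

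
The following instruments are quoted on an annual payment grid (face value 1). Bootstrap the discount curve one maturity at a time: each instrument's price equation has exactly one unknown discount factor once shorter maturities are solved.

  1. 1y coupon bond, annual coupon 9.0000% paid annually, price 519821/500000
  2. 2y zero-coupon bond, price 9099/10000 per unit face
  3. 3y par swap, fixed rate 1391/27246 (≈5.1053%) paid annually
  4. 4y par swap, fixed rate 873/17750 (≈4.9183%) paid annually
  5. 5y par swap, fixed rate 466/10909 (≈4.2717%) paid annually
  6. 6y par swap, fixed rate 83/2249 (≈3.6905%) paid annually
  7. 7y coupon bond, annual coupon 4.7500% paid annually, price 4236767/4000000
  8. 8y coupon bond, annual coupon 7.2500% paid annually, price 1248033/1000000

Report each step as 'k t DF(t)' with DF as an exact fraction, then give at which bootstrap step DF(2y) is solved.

1 1 4769/5000
2 2 9099/10000
3 3 8609/10000
4 4 4127/5000
5 5 1017/1250
6 6 8091/10000
7 7 3883/5000
8 8 1523/2000
DF(2y) is solved at step 2

step 1 [1y] bond c/1=9/100: DF=(519821/500000 − 9/100·(0))/(1+9/100) = 4769/5000 ≈ 0.953800
step 2 [2y] zero: DF = P = 9099/10000 ≈ 0.909900
step 3 [3y] swap r/1=1391/27246: DF=(1 − 1391/27246·(0.953800+0.909900))/(1+1391/27246) = 8609/10000 ≈ 0.860900
step 4 [4y] swap r/1=873/17750: DF=(1 − 873/17750·(0.953800+0.909900+0.860900))/(1+873/17750) = 4127/5000 ≈ 0.825400
step 5 [5y] swap r/1=466/10909: DF=(1 − 466/10909·(0.953800+0.909900+0.860900+0.825400))/(1+466/10909) = 1017/1250 ≈ 0.813600
step 6 [6y] swap r/1=83/2249: DF=(1 − 83/2249·(0.953800+0.909900+0.860900+0.825400+0.813600))/(1+83/2249) = 8091/10000 ≈ 0.809100
step 7 [7y] bond c/1=19/400: DF=(4236767/4000000 − 19/400·(0.953800+0.909900+0.860900+0.825400+0.813600+0.809100))/(1+19/400) = 3883/5000 ≈ 0.776600
step 8 [8y] bond c/1=29/400: DF=(1248033/1000000 − 29/400·(0.953800+0.909900+0.860900+0.825400+0.813600+0.809100+0.776600))/(1+29/400) = 1523/2000 ≈ 0.761500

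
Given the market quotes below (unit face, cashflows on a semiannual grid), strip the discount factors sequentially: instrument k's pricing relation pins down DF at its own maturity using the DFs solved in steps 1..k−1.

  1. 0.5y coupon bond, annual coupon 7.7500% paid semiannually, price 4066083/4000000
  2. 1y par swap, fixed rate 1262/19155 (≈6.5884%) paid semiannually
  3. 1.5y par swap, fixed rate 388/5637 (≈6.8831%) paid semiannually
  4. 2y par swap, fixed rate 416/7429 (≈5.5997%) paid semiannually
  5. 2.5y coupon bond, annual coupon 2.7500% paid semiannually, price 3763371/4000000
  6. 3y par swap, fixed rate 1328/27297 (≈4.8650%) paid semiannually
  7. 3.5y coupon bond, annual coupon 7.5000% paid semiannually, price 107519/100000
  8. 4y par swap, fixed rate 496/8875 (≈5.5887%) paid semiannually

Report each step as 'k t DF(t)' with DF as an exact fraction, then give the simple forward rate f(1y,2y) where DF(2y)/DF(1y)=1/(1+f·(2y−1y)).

step 1 [0.5y] bond c/2=31/800: DF=(4066083/4000000 − 31/800·(0))/(1+31/800) = 4893/5000 ≈ 0.978600
step 2 [1y] swap r/2=631/19155: DF=(1 − 631/19155·(0.978600))/(1+631/19155) = 9369/10000 ≈ 0.936900
step 3 [1.5y] swap r/2=194/5637: DF=(1 − 194/5637·(0.978600+0.936900))/(1+194/5637) = 903/1000 ≈ 0.903000
step 4 [2y] swap r/2=208/7429: DF=(1 − 208/7429·(0.978600+0.936900+0.903000))/(1+208/7429) = 112/125 ≈ 0.896000
step 5 [2.5y] bond c/2=11/800: DF=(3763371/4000000 − 11/800·(0.978600+0.936900+0.903000+0.896000))/(1+11/800) = 8777/10000 ≈ 0.877700
step 6 [3y] swap r/2=664/27297: DF=(1 − 664/27297·(0.978600+0.936900+0.903000+0.896000+0.877700))/(1+664/27297) = 542/625 ≈ 0.867200
step 7 [3.5y] bond c/2=3/80: DF=(107519/100000 − 3/80·(0.978600+0.936900+0.903000+0.896000+0.877700+0.867200))/(1+3/80) = 839/1000 ≈ 0.839000
step 8 [4y] swap r/2=248/8875: DF=(1 − 248/8875·(0.978600+0.936900+0.903000+0.896000+0.877700+0.867200+0.839000))/(1+248/8875) = 501/625 ≈ 0.801600

1 1/2 4893/5000
2 1 9369/10000
3 3/2 903/1000
4 2 112/125
5 5/2 8777/10000
6 3 542/625
7 7/2 839/1000
8 4 501/625
f(1y,2y) = ((9369/10000)/(112/125) − 1)/(1) = 409/8960 ≈ 4.5647%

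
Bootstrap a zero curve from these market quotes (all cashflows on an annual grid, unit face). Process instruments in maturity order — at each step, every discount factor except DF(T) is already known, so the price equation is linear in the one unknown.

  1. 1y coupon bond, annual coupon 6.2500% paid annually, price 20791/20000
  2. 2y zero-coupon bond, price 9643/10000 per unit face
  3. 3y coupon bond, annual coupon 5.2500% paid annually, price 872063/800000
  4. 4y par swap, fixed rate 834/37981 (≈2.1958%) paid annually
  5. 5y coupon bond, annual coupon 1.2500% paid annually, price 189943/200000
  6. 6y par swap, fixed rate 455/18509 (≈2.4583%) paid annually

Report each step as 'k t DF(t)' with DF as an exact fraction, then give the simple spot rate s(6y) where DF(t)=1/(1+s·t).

1 1 1223/1250
2 2 9643/10000
3 3 2347/2500
4 4 4583/5000
5 5 8911/10000
6 6 1727/2000
s(6y) = (1/(1727/2000) − 1)/(6) = 91/3454 ≈ 2.6346%

step 1 [1y] bond c/1=1/16: DF=(20791/20000 − 1/16·(0))/(1+1/16) = 1223/1250 ≈ 0.978400
step 2 [2y] zero: DF = P = 9643/10000 ≈ 0.964300
step 3 [3y] bond c/1=21/400: DF=(872063/800000 − 21/400·(0.978400+0.964300))/(1+21/400) = 2347/2500 ≈ 0.938800
step 4 [4y] swap r/1=834/37981: DF=(1 − 834/37981·(0.978400+0.964300+0.938800))/(1+834/37981) = 4583/5000 ≈ 0.916600
step 5 [5y] bond c/1=1/80: DF=(189943/200000 − 1/80·(0.978400+0.964300+0.938800+0.916600))/(1+1/80) = 8911/10000 ≈ 0.891100
step 6 [6y] swap r/1=455/18509: DF=(1 − 455/18509·(0.978400+0.964300+0.938800+0.916600+0.891100))/(1+455/18509) = 1727/2000 ≈ 0.863500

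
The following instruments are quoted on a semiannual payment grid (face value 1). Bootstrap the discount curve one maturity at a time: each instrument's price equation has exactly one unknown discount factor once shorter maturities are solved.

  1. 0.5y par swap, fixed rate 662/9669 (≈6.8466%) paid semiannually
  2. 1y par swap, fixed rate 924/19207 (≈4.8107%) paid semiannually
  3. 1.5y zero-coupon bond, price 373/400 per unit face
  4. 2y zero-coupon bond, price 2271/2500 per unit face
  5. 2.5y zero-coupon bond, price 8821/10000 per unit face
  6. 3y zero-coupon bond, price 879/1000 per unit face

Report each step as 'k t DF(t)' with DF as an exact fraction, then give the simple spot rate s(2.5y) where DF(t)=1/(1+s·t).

1 1/2 9669/10000
2 1 4769/5000
3 3/2 373/400
4 2 2271/2500
5 5/2 8821/10000
6 3 879/1000
s(2.5y) = (1/(8821/10000) − 1)/(5/2) = 2358/44105 ≈ 5.3463%

step 1 [0.5y] swap r/2=331/9669: DF=(1 − 331/9669·(0))/(1+331/9669) = 9669/10000 ≈ 0.966900
step 2 [1y] swap r/2=462/19207: DF=(1 − 462/19207·(0.966900))/(1+462/19207) = 4769/5000 ≈ 0.953800
step 3 [1.5y] zero: DF = P = 373/400 ≈ 0.932500
step 4 [2y] zero: DF = P = 2271/2500 ≈ 0.908400
step 5 [2.5y] zero: DF = P = 8821/10000 ≈ 0.882100
step 6 [3y] zero: DF = P = 879/1000 ≈ 0.879000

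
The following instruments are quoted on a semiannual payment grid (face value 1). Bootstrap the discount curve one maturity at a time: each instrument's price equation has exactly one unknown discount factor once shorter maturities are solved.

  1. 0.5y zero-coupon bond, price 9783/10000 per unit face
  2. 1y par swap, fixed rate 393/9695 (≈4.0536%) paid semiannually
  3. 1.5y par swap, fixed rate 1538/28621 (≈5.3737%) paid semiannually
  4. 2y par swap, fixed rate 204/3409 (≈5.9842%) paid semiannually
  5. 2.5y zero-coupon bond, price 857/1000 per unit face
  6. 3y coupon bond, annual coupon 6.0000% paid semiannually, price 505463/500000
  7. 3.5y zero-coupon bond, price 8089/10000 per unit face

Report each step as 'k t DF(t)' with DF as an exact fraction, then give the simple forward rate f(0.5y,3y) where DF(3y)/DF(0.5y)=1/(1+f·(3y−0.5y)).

1 1/2 9783/10000
2 1 9607/10000
3 3/2 9231/10000
4 2 4439/5000
5 5/2 857/1000
6 3 8473/10000
7 7/2 8089/10000
f(0.5y,3y) = ((9783/10000)/(8473/10000) − 1)/(5/2) = 524/8473 ≈ 6.1844%

step 1 [0.5y] zero: DF = P = 9783/10000 ≈ 0.978300
step 2 [1y] swap r/2=393/19390: DF=(1 − 393/19390·(0.978300))/(1+393/19390) = 9607/10000 ≈ 0.960700
step 3 [1.5y] swap r/2=769/28621: DF=(1 − 769/28621·(0.978300+0.960700))/(1+769/28621) = 9231/10000 ≈ 0.923100
step 4 [2y] swap r/2=102/3409: DF=(1 − 102/3409·(0.978300+0.960700+0.923100))/(1+102/3409) = 4439/5000 ≈ 0.887800
step 5 [2.5y] zero: DF = P = 857/1000 ≈ 0.857000
step 6 [3y] bond c/2=3/100: DF=(505463/500000 − 3/100·(0.978300+0.960700+0.923100+0.887800+0.857000))/(1+3/100) = 8473/10000 ≈ 0.847300
step 7 [3.5y] zero: DF = P = 8089/10000 ≈ 0.808900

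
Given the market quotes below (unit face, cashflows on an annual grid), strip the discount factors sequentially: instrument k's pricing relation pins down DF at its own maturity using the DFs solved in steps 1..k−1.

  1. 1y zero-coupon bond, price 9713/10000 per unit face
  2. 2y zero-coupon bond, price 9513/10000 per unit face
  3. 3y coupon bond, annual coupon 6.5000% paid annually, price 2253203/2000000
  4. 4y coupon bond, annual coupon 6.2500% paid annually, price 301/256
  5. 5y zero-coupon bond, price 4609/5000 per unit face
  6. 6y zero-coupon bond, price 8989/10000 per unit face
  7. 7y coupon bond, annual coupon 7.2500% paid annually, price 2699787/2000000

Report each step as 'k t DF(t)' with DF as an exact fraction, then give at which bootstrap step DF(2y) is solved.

step 1 [1y] zero: DF = P = 9713/10000 ≈ 0.971300
step 2 [2y] zero: DF = P = 9513/10000 ≈ 0.951300
step 3 [3y] bond c/1=13/200: DF=(2253203/2000000 − 13/200·(0.971300+0.951300))/(1+13/200) = 1881/2000 ≈ 0.940500
step 4 [4y] bond c/1=1/16: DF=(301/256 − 1/16·(0.971300+0.951300+0.940500))/(1+1/16) = 4691/5000 ≈ 0.938200
step 5 [5y] zero: DF = P = 4609/5000 ≈ 0.921800
step 6 [6y] zero: DF = P = 8989/10000 ≈ 0.898900
step 7 [7y] bond c/1=29/400: DF=(2699787/2000000 − 29/400·(0.971300+0.951300+0.940500+0.938200+0.921800+0.898900))/(1+29/400) = 4393/5000 ≈ 0.878600

1 1 9713/10000
2 2 9513/10000
3 3 1881/2000
4 4 4691/5000
5 5 4609/5000
6 6 8989/10000
7 7 4393/5000
DF(2y) is solved at step 2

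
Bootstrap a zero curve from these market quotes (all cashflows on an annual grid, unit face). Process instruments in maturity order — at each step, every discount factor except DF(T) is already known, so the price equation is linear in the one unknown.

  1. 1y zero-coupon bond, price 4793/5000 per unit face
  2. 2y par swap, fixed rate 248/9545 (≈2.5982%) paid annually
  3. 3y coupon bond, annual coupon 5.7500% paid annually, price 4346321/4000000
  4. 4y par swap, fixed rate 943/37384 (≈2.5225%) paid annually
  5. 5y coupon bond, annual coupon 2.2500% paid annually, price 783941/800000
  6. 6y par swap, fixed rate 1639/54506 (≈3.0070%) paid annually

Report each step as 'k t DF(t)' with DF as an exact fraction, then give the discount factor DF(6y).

1 1 4793/5000
2 2 594/625
3 3 9237/10000
4 4 9057/10000
5 5 8761/10000
6 6 8361/10000
DF(6y) = 8361/10000 ≈ 0.836100

step 1 [1y] zero: DF = P = 4793/5000 ≈ 0.958600
step 2 [2y] swap r/1=248/9545: DF=(1 − 248/9545·(0.958600))/(1+248/9545) = 594/625 ≈ 0.950400
step 3 [3y] bond c/1=23/400: DF=(4346321/4000000 − 23/400·(0.958600+0.950400))/(1+23/400) = 9237/10000 ≈ 0.923700
step 4 [4y] swap r/1=943/37384: DF=(1 − 943/37384·(0.958600+0.950400+0.923700))/(1+943/37384) = 9057/10000 ≈ 0.905700
step 5 [5y] bond c/1=9/400: DF=(783941/800000 − 9/400·(0.958600+0.950400+0.923700+0.905700))/(1+9/400) = 8761/10000 ≈ 0.876100
step 6 [6y] swap r/1=1639/54506: DF=(1 − 1639/54506·(0.958600+0.950400+0.923700+0.905700+0.876100))/(1+1639/54506) = 8361/10000 ≈ 0.836100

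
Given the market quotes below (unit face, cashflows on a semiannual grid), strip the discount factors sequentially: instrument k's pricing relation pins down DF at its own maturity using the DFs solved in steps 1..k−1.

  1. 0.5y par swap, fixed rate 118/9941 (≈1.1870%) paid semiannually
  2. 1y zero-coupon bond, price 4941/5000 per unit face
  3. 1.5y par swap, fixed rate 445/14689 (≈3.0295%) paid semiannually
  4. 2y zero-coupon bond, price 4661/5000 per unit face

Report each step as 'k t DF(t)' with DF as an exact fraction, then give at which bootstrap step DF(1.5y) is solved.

step 1 [0.5y] swap r/2=59/9941: DF=(1 − 59/9941·(0))/(1+59/9941) = 9941/10000 ≈ 0.994100
step 2 [1y] zero: DF = P = 4941/5000 ≈ 0.988200
step 3 [1.5y] swap r/2=445/29378: DF=(1 − 445/29378·(0.994100+0.988200))/(1+445/29378) = 1911/2000 ≈ 0.955500
step 4 [2y] zero: DF = P = 4661/5000 ≈ 0.932200

1 1/2 9941/10000
2 1 4941/5000
3 3/2 1911/2000
4 2 4661/5000
DF(1.5y) is solved at step 3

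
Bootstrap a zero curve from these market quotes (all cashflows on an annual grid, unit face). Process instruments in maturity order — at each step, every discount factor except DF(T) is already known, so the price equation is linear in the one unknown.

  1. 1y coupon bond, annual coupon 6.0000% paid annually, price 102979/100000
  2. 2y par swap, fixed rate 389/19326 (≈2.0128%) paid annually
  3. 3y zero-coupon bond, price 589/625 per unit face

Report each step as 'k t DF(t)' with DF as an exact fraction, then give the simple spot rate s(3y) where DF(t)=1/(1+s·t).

step 1 [1y] bond c/1=3/50: DF=(102979/100000 − 3/50·(0))/(1+3/50) = 1943/2000 ≈ 0.971500
step 2 [2y] swap r/1=389/19326: DF=(1 − 389/19326·(0.971500))/(1+389/19326) = 9611/10000 ≈ 0.961100
step 3 [3y] zero: DF = P = 589/625 ≈ 0.942400

1 1 1943/2000
2 2 9611/10000
3 3 589/625
s(3y) = (1/(589/625) − 1)/(3) = 12/589 ≈ 2.0374%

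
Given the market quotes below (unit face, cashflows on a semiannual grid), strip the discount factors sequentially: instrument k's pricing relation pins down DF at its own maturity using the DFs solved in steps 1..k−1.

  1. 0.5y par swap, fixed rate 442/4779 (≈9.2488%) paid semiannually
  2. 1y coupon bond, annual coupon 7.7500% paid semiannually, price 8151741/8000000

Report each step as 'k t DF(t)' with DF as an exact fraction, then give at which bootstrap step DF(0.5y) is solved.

1 1/2 4779/5000
2 1 9453/10000
DF(0.5y) is solved at step 1

step 1 [0.5y] swap r/2=221/4779: DF=(1 − 221/4779·(0))/(1+221/4779) = 4779/5000 ≈ 0.955800
step 2 [1y] bond c/2=31/800: DF=(8151741/8000000 − 31/800·(0.955800))/(1+31/800) = 9453/10000 ≈ 0.945300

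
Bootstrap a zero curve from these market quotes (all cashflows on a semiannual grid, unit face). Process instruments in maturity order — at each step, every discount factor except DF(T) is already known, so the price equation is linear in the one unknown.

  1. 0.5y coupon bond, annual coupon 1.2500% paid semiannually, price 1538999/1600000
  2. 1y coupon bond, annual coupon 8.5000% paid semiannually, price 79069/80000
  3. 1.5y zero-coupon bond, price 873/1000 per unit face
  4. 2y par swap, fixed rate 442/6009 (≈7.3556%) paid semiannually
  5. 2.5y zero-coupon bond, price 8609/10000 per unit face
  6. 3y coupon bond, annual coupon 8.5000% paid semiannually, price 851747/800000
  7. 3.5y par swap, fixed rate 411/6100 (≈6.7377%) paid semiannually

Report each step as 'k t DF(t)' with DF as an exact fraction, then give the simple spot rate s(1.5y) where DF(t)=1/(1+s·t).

step 1 [0.5y] bond c/2=1/160: DF=(1538999/1600000 − 1/160·(0))/(1+1/160) = 9559/10000 ≈ 0.955900
step 2 [1y] bond c/2=17/400: DF=(79069/80000 − 17/400·(0.955900))/(1+17/400) = 9091/10000 ≈ 0.909100
step 3 [1.5y] zero: DF = P = 873/1000 ≈ 0.873000
step 4 [2y] swap r/2=221/6009: DF=(1 − 221/6009·(0.955900+0.909100+0.873000))/(1+221/6009) = 4337/5000 ≈ 0.867400
step 5 [2.5y] zero: DF = P = 8609/10000 ≈ 0.860900
step 6 [3y] bond c/2=17/400: DF=(851747/800000 − 17/400·(0.955900+0.909100+0.873000+0.867400+0.860900))/(1+17/400) = 1049/1250 ≈ 0.839200
step 7 [3.5y] swap r/2=411/12200: DF=(1 − 411/12200·(0.955900+0.909100+0.873000+0.867400+0.860900+0.839200))/(1+411/12200) = 1589/2000 ≈ 0.794500

1 1/2 9559/10000
2 1 9091/10000
3 3/2 873/1000
4 2 4337/5000
5 5/2 8609/10000
6 3 1049/1250
7 7/2 1589/2000
s(1.5y) = (1/(873/1000) − 1)/(3/2) = 254/2619 ≈ 9.6984%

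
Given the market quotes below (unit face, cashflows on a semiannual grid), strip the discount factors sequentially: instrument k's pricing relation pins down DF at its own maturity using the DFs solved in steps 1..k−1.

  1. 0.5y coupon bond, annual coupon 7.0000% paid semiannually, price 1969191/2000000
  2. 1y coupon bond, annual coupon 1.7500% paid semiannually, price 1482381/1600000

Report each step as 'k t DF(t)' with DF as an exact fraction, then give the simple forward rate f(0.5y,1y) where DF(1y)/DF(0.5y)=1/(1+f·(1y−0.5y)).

1 1/2 9513/10000
2 1 4551/5000
f(0.5y,1y) = ((9513/10000)/(4551/5000) − 1)/(1/2) = 137/1517 ≈ 9.0310%

step 1 [0.5y] bond c/2=7/200: DF=(1969191/2000000 − 7/200·(0))/(1+7/200) = 9513/10000 ≈ 0.951300
step 2 [1y] bond c/2=7/800: DF=(1482381/1600000 − 7/800·(0.951300))/(1+7/800) = 4551/5000 ≈ 0.910200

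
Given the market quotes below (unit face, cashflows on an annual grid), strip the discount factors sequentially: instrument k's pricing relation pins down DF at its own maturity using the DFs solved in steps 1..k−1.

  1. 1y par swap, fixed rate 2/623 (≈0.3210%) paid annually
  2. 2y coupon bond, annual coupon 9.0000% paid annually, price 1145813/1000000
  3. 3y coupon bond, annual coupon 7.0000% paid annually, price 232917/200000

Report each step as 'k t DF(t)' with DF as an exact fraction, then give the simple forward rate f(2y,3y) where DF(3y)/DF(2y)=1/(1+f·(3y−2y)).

1 1 623/625
2 2 9689/10000
3 3 4799/5000
f(2y,3y) = ((9689/10000)/(4799/5000) − 1)/(1) = 91/9598 ≈ 0.9481%

step 1 [1y] swap r/1=2/623: DF=(1 − 2/623·(0))/(1+2/623) = 623/625 ≈ 0.996800
step 2 [2y] bond c/1=9/100: DF=(1145813/1000000 − 9/100·(0.996800))/(1+9/100) = 9689/10000 ≈ 0.968900
step 3 [3y] bond c/1=7/100: DF=(232917/200000 − 7/100·(0.996800+0.968900))/(1+7/100) = 4799/5000 ≈ 0.959800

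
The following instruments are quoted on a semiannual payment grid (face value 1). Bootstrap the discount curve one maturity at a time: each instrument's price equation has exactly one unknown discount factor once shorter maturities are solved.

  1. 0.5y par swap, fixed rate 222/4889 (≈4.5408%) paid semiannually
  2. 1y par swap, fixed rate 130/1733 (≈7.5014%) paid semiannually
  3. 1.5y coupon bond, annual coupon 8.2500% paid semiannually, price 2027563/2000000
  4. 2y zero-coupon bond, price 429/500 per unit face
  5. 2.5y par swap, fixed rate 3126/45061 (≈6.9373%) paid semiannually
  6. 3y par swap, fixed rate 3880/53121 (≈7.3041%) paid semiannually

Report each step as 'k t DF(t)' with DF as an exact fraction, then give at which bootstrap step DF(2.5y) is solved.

1 1/2 4889/5000
2 1 1857/2000
3 3/2 8981/10000
4 2 429/500
5 5/2 8437/10000
6 3 403/500
DF(2.5y) is solved at step 5

step 1 [0.5y] swap r/2=111/4889: DF=(1 − 111/4889·(0))/(1+111/4889) = 4889/5000 ≈ 0.977800
step 2 [1y] swap r/2=65/1733: DF=(1 − 65/1733·(0.977800))/(1+65/1733) = 1857/2000 ≈ 0.928500
step 3 [1.5y] bond c/2=33/800: DF=(2027563/2000000 − 33/800·(0.977800+0.928500))/(1+33/800) = 8981/10000 ≈ 0.898100
step 4 [2y] zero: DF = P = 429/500 ≈ 0.858000
step 5 [2.5y] swap r/2=1563/45061: DF=(1 − 1563/45061·(0.977800+0.928500+0.898100+0.858000))/(1+1563/45061) = 8437/10000 ≈ 0.843700
step 6 [3y] swap r/2=1940/53121: DF=(1 − 1940/53121·(0.977800+0.928500+0.898100+0.858000+0.843700))/(1+1940/53121) = 403/500 ≈ 0.806000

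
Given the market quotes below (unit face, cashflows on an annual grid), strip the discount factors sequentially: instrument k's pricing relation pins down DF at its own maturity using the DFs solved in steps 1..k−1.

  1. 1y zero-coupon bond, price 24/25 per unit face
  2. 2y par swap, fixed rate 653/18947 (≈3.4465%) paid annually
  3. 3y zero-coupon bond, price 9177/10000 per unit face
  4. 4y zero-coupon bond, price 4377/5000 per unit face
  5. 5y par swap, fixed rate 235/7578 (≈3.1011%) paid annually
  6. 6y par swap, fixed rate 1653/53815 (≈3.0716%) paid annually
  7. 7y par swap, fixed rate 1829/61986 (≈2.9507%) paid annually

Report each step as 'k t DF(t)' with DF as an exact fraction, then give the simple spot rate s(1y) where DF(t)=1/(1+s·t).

step 1 [1y] zero: DF = P = 24/25 ≈ 0.960000
step 2 [2y] swap r/1=653/18947: DF=(1 − 653/18947·(0.960000))/(1+653/18947) = 9347/10000 ≈ 0.934700
step 3 [3y] zero: DF = P = 9177/10000 ≈ 0.917700
step 4 [4y] zero: DF = P = 4377/5000 ≈ 0.875400
step 5 [5y] swap r/1=235/7578: DF=(1 − 235/7578·(0.960000+0.934700+0.917700+0.875400))/(1+235/7578) = 859/1000 ≈ 0.859000
step 6 [6y] swap r/1=1653/53815: DF=(1 − 1653/53815·(0.960000+0.934700+0.917700+0.875400+0.859000))/(1+1653/53815) = 8347/10000 ≈ 0.834700
step 7 [7y] swap r/1=1829/61986: DF=(1 − 1829/61986·(0.960000+0.934700+0.917700+0.875400+0.859000+0.834700))/(1+1829/61986) = 8171/10000 ≈ 0.817100

1 1 24/25
2 2 9347/10000
3 3 9177/10000
4 4 4377/5000
5 5 859/1000
6 6 8347/10000
7 7 8171/10000
s(1y) = (1/(24/25) − 1)/(1) = 1/24 ≈ 4.1667%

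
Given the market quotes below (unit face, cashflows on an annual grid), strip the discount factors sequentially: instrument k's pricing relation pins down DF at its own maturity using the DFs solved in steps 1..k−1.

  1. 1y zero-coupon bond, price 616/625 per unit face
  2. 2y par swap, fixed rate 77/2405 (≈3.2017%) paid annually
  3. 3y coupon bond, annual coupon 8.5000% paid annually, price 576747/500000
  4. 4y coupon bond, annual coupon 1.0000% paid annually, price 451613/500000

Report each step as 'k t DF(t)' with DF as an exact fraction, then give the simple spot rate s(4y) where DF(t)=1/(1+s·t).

1 1 616/625
2 2 1173/1250
3 3 2281/2500
4 4 4331/5000
s(4y) = (1/(4331/5000) − 1)/(4) = 669/17324 ≈ 3.8617%

step 1 [1y] zero: DF = P = 616/625 ≈ 0.985600
step 2 [2y] swap r/1=77/2405: DF=(1 − 77/2405·(0.985600))/(1+77/2405) = 1173/1250 ≈ 0.938400
step 3 [3y] bond c/1=17/200: DF=(576747/500000 − 17/200·(0.985600+0.938400))/(1+17/200) = 2281/2500 ≈ 0.912400
step 4 [4y] bond c/1=1/100: DF=(451613/500000 − 1/100·(0.985600+0.938400+0.912400))/(1+1/100) = 4331/5000 ≈ 0.866200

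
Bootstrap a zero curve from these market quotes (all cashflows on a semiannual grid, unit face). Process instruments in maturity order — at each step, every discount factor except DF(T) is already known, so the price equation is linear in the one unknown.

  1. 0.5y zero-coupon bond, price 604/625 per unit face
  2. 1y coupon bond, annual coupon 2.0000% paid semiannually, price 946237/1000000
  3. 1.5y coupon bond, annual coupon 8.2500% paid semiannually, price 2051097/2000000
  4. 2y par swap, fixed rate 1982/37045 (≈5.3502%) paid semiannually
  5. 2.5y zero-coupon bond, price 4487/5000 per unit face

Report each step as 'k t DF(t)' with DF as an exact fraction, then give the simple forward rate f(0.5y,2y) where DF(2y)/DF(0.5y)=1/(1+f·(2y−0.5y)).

step 1 [0.5y] zero: DF = P = 604/625 ≈ 0.966400
step 2 [1y] bond c/2=1/100: DF=(946237/1000000 − 1/100·(0.966400))/(1+1/100) = 9273/10000 ≈ 0.927300
step 3 [1.5y] bond c/2=33/800: DF=(2051097/2000000 − 33/800·(0.966400+0.927300))/(1+33/800) = 9099/10000 ≈ 0.909900
step 4 [2y] swap r/2=991/37045: DF=(1 − 991/37045·(0.966400+0.927300+0.909900))/(1+991/37045) = 9009/10000 ≈ 0.900900
step 5 [2.5y] zero: DF = P = 4487/5000 ≈ 0.897400

1 1/2 604/625
2 1 9273/10000
3 3/2 9099/10000
4 2 9009/10000
5 5/2 4487/5000
f(0.5y,2y) = ((604/625)/(9009/10000) − 1)/(3/2) = 1310/27027 ≈ 4.8470%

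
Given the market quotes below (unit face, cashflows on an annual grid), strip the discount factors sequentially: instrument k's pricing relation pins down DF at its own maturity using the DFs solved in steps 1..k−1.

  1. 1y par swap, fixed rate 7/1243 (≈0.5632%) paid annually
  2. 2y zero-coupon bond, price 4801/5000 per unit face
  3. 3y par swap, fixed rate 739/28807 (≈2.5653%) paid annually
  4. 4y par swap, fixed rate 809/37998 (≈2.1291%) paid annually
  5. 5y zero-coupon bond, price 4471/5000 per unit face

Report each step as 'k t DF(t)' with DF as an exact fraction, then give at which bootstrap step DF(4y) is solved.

1 1 1243/1250
2 2 4801/5000
3 3 9261/10000
4 4 9191/10000
5 5 4471/5000
DF(4y) is solved at step 4

step 1 [1y] swap r/1=7/1243: DF=(1 − 7/1243·(0))/(1+7/1243) = 1243/1250 ≈ 0.994400
step 2 [2y] zero: DF = P = 4801/5000 ≈ 0.960200
step 3 [3y] swap r/1=739/28807: DF=(1 − 739/28807·(0.994400+0.960200))/(1+739/28807) = 9261/10000 ≈ 0.926100
step 4 [4y] swap r/1=809/37998: DF=(1 − 809/37998·(0.994400+0.960200+0.926100))/(1+809/37998) = 9191/10000 ≈ 0.919100
step 5 [5y] zero: DF = P = 4471/5000 ≈ 0.894200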